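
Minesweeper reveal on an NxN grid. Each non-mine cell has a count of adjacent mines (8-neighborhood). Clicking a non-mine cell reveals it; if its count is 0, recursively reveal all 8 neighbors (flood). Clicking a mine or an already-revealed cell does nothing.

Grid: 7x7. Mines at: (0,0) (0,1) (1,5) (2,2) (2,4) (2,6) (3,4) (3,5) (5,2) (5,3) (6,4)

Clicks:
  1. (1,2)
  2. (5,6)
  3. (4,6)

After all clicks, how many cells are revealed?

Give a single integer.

Answer: 7

Derivation:
Click 1 (1,2) count=2: revealed 1 new [(1,2)] -> total=1
Click 2 (5,6) count=0: revealed 6 new [(4,5) (4,6) (5,5) (5,6) (6,5) (6,6)] -> total=7
Click 3 (4,6) count=1: revealed 0 new [(none)] -> total=7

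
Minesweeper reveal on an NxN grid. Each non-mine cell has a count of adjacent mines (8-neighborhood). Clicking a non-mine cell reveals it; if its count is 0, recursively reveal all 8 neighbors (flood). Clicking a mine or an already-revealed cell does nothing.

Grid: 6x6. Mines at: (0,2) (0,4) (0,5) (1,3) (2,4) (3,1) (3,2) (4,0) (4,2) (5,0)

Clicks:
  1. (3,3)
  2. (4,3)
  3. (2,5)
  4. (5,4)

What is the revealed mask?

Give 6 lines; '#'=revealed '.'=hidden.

Answer: ......
......
.....#
...###
...###
...###

Derivation:
Click 1 (3,3) count=3: revealed 1 new [(3,3)] -> total=1
Click 2 (4,3) count=2: revealed 1 new [(4,3)] -> total=2
Click 3 (2,5) count=1: revealed 1 new [(2,5)] -> total=3
Click 4 (5,4) count=0: revealed 7 new [(3,4) (3,5) (4,4) (4,5) (5,3) (5,4) (5,5)] -> total=10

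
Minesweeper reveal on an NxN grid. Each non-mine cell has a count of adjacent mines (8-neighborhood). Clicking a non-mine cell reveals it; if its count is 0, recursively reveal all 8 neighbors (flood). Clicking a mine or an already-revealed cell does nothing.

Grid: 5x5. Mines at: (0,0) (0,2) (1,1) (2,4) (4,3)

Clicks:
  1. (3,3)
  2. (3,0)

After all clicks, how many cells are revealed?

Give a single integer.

Answer: 10

Derivation:
Click 1 (3,3) count=2: revealed 1 new [(3,3)] -> total=1
Click 2 (3,0) count=0: revealed 9 new [(2,0) (2,1) (2,2) (3,0) (3,1) (3,2) (4,0) (4,1) (4,2)] -> total=10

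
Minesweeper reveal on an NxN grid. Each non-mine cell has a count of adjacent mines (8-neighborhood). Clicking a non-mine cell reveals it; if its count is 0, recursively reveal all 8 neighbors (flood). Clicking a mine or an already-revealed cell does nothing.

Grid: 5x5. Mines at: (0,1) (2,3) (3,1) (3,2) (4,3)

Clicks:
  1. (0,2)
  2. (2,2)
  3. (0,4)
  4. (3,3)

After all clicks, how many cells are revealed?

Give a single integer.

Answer: 8

Derivation:
Click 1 (0,2) count=1: revealed 1 new [(0,2)] -> total=1
Click 2 (2,2) count=3: revealed 1 new [(2,2)] -> total=2
Click 3 (0,4) count=0: revealed 5 new [(0,3) (0,4) (1,2) (1,3) (1,4)] -> total=7
Click 4 (3,3) count=3: revealed 1 new [(3,3)] -> total=8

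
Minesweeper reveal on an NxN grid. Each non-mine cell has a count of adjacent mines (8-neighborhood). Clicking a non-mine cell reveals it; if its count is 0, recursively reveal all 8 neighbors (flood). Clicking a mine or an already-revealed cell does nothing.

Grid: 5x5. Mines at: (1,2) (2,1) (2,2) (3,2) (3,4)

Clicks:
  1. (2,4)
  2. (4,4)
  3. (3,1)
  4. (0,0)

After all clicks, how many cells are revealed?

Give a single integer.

Answer: 7

Derivation:
Click 1 (2,4) count=1: revealed 1 new [(2,4)] -> total=1
Click 2 (4,4) count=1: revealed 1 new [(4,4)] -> total=2
Click 3 (3,1) count=3: revealed 1 new [(3,1)] -> total=3
Click 4 (0,0) count=0: revealed 4 new [(0,0) (0,1) (1,0) (1,1)] -> total=7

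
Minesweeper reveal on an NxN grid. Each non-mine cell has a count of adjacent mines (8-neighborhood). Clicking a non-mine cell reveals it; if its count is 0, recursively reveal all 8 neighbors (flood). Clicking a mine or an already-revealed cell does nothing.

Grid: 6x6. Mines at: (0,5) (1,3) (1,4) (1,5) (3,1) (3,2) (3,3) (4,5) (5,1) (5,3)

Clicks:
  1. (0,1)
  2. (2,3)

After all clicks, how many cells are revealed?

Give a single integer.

Answer: 10

Derivation:
Click 1 (0,1) count=0: revealed 9 new [(0,0) (0,1) (0,2) (1,0) (1,1) (1,2) (2,0) (2,1) (2,2)] -> total=9
Click 2 (2,3) count=4: revealed 1 new [(2,3)] -> total=10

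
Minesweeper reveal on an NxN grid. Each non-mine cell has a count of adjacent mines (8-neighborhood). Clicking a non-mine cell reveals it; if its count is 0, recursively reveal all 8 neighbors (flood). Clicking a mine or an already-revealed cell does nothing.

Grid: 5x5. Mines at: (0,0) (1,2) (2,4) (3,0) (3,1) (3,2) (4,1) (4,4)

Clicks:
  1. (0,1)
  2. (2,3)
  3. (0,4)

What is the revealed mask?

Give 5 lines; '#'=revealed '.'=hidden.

Answer: .#.##
...##
...#.
.....
.....

Derivation:
Click 1 (0,1) count=2: revealed 1 new [(0,1)] -> total=1
Click 2 (2,3) count=3: revealed 1 new [(2,3)] -> total=2
Click 3 (0,4) count=0: revealed 4 new [(0,3) (0,4) (1,3) (1,4)] -> total=6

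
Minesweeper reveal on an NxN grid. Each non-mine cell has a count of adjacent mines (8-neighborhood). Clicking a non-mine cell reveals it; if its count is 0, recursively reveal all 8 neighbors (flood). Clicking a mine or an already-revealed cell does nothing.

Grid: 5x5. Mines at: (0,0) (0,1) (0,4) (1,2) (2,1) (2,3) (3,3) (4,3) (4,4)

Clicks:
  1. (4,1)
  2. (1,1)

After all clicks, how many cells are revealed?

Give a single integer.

Click 1 (4,1) count=0: revealed 6 new [(3,0) (3,1) (3,2) (4,0) (4,1) (4,2)] -> total=6
Click 2 (1,1) count=4: revealed 1 new [(1,1)] -> total=7

Answer: 7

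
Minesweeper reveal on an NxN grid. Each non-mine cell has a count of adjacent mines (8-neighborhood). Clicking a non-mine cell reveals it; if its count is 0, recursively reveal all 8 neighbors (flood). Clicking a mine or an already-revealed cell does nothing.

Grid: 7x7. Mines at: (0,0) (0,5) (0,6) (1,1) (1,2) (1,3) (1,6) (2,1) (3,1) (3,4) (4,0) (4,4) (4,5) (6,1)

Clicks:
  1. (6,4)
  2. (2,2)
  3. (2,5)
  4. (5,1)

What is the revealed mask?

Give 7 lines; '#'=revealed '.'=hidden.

Answer: .......
.......
..#..#.
.......
.......
.######
..#####

Derivation:
Click 1 (6,4) count=0: revealed 10 new [(5,2) (5,3) (5,4) (5,5) (5,6) (6,2) (6,3) (6,4) (6,5) (6,6)] -> total=10
Click 2 (2,2) count=5: revealed 1 new [(2,2)] -> total=11
Click 3 (2,5) count=2: revealed 1 new [(2,5)] -> total=12
Click 4 (5,1) count=2: revealed 1 new [(5,1)] -> total=13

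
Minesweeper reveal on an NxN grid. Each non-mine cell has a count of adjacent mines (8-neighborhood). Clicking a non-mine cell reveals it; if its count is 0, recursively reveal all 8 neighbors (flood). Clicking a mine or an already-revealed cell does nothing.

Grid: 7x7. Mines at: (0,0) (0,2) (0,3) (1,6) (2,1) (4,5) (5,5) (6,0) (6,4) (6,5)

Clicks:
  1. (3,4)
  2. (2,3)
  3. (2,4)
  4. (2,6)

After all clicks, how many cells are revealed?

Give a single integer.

Answer: 28

Derivation:
Click 1 (3,4) count=1: revealed 1 new [(3,4)] -> total=1
Click 2 (2,3) count=0: revealed 26 new [(1,2) (1,3) (1,4) (1,5) (2,2) (2,3) (2,4) (2,5) (3,0) (3,1) (3,2) (3,3) (3,5) (4,0) (4,1) (4,2) (4,3) (4,4) (5,0) (5,1) (5,2) (5,3) (5,4) (6,1) (6,2) (6,3)] -> total=27
Click 3 (2,4) count=0: revealed 0 new [(none)] -> total=27
Click 4 (2,6) count=1: revealed 1 new [(2,6)] -> total=28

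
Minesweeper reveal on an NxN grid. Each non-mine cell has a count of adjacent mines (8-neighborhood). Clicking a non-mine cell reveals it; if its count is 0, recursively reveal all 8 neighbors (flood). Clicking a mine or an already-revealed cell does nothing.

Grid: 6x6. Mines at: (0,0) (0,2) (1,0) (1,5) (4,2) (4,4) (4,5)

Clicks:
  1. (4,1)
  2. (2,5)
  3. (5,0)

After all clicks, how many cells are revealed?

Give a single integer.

Answer: 9

Derivation:
Click 1 (4,1) count=1: revealed 1 new [(4,1)] -> total=1
Click 2 (2,5) count=1: revealed 1 new [(2,5)] -> total=2
Click 3 (5,0) count=0: revealed 7 new [(2,0) (2,1) (3,0) (3,1) (4,0) (5,0) (5,1)] -> total=9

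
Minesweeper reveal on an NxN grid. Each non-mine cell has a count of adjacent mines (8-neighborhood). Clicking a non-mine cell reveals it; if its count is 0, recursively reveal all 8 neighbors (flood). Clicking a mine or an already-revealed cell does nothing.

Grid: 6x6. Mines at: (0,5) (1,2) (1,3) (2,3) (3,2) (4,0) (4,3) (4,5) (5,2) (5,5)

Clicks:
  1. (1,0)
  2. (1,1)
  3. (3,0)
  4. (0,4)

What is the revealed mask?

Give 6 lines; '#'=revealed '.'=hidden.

Answer: ##..#.
##....
##....
##....
......
......

Derivation:
Click 1 (1,0) count=0: revealed 8 new [(0,0) (0,1) (1,0) (1,1) (2,0) (2,1) (3,0) (3,1)] -> total=8
Click 2 (1,1) count=1: revealed 0 new [(none)] -> total=8
Click 3 (3,0) count=1: revealed 0 new [(none)] -> total=8
Click 4 (0,4) count=2: revealed 1 new [(0,4)] -> total=9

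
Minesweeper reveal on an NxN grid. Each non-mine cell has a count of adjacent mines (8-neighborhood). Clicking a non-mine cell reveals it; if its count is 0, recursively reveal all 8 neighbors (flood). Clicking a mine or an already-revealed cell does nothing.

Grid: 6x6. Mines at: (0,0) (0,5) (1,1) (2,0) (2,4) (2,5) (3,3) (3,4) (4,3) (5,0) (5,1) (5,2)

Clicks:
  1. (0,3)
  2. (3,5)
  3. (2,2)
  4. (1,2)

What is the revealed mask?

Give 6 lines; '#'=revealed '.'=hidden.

Answer: ..###.
..###.
..#...
.....#
......
......

Derivation:
Click 1 (0,3) count=0: revealed 6 new [(0,2) (0,3) (0,4) (1,2) (1,3) (1,4)] -> total=6
Click 2 (3,5) count=3: revealed 1 new [(3,5)] -> total=7
Click 3 (2,2) count=2: revealed 1 new [(2,2)] -> total=8
Click 4 (1,2) count=1: revealed 0 new [(none)] -> total=8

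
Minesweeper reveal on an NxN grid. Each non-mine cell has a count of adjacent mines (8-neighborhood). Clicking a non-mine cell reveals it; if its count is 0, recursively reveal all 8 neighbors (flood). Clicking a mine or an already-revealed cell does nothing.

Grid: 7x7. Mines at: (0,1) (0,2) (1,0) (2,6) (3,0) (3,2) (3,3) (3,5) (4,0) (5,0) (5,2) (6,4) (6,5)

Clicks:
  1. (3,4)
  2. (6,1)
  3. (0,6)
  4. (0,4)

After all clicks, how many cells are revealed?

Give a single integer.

Click 1 (3,4) count=2: revealed 1 new [(3,4)] -> total=1
Click 2 (6,1) count=2: revealed 1 new [(6,1)] -> total=2
Click 3 (0,6) count=0: revealed 11 new [(0,3) (0,4) (0,5) (0,6) (1,3) (1,4) (1,5) (1,6) (2,3) (2,4) (2,5)] -> total=13
Click 4 (0,4) count=0: revealed 0 new [(none)] -> total=13

Answer: 13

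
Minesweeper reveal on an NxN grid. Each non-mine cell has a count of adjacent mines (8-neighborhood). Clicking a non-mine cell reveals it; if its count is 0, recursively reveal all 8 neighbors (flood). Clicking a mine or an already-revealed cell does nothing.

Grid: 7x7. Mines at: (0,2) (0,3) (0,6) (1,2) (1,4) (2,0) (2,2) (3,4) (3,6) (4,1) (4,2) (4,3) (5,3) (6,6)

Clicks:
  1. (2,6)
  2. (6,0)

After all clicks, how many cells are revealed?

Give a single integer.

Click 1 (2,6) count=1: revealed 1 new [(2,6)] -> total=1
Click 2 (6,0) count=0: revealed 6 new [(5,0) (5,1) (5,2) (6,0) (6,1) (6,2)] -> total=7

Answer: 7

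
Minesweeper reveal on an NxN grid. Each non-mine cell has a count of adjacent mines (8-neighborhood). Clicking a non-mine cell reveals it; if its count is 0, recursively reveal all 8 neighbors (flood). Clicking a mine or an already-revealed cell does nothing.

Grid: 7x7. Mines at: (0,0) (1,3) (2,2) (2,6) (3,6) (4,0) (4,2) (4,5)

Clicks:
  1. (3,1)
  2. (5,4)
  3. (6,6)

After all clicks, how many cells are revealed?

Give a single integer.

Click 1 (3,1) count=3: revealed 1 new [(3,1)] -> total=1
Click 2 (5,4) count=1: revealed 1 new [(5,4)] -> total=2
Click 3 (6,6) count=0: revealed 13 new [(5,0) (5,1) (5,2) (5,3) (5,5) (5,6) (6,0) (6,1) (6,2) (6,3) (6,4) (6,5) (6,6)] -> total=15

Answer: 15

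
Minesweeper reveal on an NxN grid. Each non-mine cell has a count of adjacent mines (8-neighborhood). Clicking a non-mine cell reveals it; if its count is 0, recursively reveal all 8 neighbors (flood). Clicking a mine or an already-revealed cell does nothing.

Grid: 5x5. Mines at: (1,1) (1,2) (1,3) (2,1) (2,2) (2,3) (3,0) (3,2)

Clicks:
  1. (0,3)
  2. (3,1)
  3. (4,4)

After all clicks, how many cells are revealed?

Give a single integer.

Click 1 (0,3) count=2: revealed 1 new [(0,3)] -> total=1
Click 2 (3,1) count=4: revealed 1 new [(3,1)] -> total=2
Click 3 (4,4) count=0: revealed 4 new [(3,3) (3,4) (4,3) (4,4)] -> total=6

Answer: 6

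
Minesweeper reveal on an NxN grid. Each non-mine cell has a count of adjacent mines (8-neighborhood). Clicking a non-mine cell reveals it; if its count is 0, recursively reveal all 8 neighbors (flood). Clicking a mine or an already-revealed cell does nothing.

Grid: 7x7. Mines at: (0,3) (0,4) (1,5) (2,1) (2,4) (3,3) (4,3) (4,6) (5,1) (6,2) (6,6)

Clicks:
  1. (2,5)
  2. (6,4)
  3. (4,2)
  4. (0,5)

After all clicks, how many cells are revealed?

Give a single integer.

Click 1 (2,5) count=2: revealed 1 new [(2,5)] -> total=1
Click 2 (6,4) count=0: revealed 6 new [(5,3) (5,4) (5,5) (6,3) (6,4) (6,5)] -> total=7
Click 3 (4,2) count=3: revealed 1 new [(4,2)] -> total=8
Click 4 (0,5) count=2: revealed 1 new [(0,5)] -> total=9

Answer: 9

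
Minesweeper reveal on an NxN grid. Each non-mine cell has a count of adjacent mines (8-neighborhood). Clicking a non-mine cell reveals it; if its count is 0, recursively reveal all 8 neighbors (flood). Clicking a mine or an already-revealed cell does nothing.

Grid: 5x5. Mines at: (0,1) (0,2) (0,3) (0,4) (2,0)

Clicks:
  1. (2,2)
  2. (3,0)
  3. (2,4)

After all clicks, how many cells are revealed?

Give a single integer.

Click 1 (2,2) count=0: revealed 18 new [(1,1) (1,2) (1,3) (1,4) (2,1) (2,2) (2,3) (2,4) (3,0) (3,1) (3,2) (3,3) (3,4) (4,0) (4,1) (4,2) (4,3) (4,4)] -> total=18
Click 2 (3,0) count=1: revealed 0 new [(none)] -> total=18
Click 3 (2,4) count=0: revealed 0 new [(none)] -> total=18

Answer: 18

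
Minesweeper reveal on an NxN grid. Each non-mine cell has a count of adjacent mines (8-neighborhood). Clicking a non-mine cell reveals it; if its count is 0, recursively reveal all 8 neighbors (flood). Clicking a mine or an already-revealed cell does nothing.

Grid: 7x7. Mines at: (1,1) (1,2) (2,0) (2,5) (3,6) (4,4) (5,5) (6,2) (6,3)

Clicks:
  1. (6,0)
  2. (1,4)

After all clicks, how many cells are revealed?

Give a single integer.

Answer: 18

Derivation:
Click 1 (6,0) count=0: revealed 17 new [(2,1) (2,2) (2,3) (3,0) (3,1) (3,2) (3,3) (4,0) (4,1) (4,2) (4,3) (5,0) (5,1) (5,2) (5,3) (6,0) (6,1)] -> total=17
Click 2 (1,4) count=1: revealed 1 new [(1,4)] -> total=18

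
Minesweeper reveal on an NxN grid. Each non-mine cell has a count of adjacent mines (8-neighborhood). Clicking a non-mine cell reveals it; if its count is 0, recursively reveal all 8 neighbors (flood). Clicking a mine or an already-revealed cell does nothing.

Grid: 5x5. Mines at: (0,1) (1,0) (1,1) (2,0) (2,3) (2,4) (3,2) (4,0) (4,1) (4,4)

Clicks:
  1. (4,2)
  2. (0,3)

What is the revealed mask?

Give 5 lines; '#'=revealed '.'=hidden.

Click 1 (4,2) count=2: revealed 1 new [(4,2)] -> total=1
Click 2 (0,3) count=0: revealed 6 new [(0,2) (0,3) (0,4) (1,2) (1,3) (1,4)] -> total=7

Answer: ..###
..###
.....
.....
..#..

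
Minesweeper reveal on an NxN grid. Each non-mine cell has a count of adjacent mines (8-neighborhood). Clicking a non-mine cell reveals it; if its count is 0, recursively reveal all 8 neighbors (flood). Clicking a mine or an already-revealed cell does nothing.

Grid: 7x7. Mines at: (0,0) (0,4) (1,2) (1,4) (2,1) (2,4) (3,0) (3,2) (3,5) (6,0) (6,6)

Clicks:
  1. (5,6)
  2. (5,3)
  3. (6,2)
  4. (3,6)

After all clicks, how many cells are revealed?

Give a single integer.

Answer: 17

Derivation:
Click 1 (5,6) count=1: revealed 1 new [(5,6)] -> total=1
Click 2 (5,3) count=0: revealed 15 new [(4,1) (4,2) (4,3) (4,4) (4,5) (5,1) (5,2) (5,3) (5,4) (5,5) (6,1) (6,2) (6,3) (6,4) (6,5)] -> total=16
Click 3 (6,2) count=0: revealed 0 new [(none)] -> total=16
Click 4 (3,6) count=1: revealed 1 new [(3,6)] -> total=17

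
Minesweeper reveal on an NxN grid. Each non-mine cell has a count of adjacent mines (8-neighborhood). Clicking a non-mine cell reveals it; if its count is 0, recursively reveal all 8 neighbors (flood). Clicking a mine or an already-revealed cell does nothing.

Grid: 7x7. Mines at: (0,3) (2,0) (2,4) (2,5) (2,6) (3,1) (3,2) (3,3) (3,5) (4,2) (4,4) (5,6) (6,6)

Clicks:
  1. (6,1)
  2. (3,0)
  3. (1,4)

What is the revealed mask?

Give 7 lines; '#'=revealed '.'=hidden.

Answer: .......
....#..
.......
#......
##.....
######.
######.

Derivation:
Click 1 (6,1) count=0: revealed 14 new [(4,0) (4,1) (5,0) (5,1) (5,2) (5,3) (5,4) (5,5) (6,0) (6,1) (6,2) (6,3) (6,4) (6,5)] -> total=14
Click 2 (3,0) count=2: revealed 1 new [(3,0)] -> total=15
Click 3 (1,4) count=3: revealed 1 new [(1,4)] -> total=16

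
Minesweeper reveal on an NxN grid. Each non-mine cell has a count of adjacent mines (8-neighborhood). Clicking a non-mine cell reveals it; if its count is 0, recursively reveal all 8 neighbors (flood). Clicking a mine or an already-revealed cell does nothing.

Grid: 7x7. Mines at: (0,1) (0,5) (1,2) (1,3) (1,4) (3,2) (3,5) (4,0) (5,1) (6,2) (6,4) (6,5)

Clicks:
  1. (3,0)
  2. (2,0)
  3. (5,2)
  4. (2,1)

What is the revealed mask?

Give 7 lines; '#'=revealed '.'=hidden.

Answer: .......
##.....
##.....
##.....
.......
..#....
.......

Derivation:
Click 1 (3,0) count=1: revealed 1 new [(3,0)] -> total=1
Click 2 (2,0) count=0: revealed 5 new [(1,0) (1,1) (2,0) (2,1) (3,1)] -> total=6
Click 3 (5,2) count=2: revealed 1 new [(5,2)] -> total=7
Click 4 (2,1) count=2: revealed 0 new [(none)] -> total=7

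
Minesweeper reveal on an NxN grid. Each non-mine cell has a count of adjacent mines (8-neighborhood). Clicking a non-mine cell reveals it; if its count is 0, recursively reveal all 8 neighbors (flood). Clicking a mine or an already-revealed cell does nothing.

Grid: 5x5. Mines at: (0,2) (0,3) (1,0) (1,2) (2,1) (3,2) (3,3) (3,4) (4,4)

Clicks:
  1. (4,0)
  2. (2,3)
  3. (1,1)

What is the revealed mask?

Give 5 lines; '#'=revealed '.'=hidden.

Click 1 (4,0) count=0: revealed 4 new [(3,0) (3,1) (4,0) (4,1)] -> total=4
Click 2 (2,3) count=4: revealed 1 new [(2,3)] -> total=5
Click 3 (1,1) count=4: revealed 1 new [(1,1)] -> total=6

Answer: .....
.#...
...#.
##...
##...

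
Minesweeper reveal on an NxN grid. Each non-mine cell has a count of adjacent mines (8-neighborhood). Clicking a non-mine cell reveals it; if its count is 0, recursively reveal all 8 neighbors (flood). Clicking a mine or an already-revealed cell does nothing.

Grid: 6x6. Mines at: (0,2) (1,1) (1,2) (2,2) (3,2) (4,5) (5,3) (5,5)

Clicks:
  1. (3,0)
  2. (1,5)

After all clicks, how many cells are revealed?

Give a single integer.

Click 1 (3,0) count=0: revealed 10 new [(2,0) (2,1) (3,0) (3,1) (4,0) (4,1) (4,2) (5,0) (5,1) (5,2)] -> total=10
Click 2 (1,5) count=0: revealed 12 new [(0,3) (0,4) (0,5) (1,3) (1,4) (1,5) (2,3) (2,4) (2,5) (3,3) (3,4) (3,5)] -> total=22

Answer: 22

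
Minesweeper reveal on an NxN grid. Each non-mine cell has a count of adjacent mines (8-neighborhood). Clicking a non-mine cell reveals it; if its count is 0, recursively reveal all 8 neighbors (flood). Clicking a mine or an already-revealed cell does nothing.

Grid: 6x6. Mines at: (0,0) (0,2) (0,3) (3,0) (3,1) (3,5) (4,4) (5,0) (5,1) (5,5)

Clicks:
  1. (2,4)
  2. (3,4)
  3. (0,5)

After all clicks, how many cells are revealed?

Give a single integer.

Click 1 (2,4) count=1: revealed 1 new [(2,4)] -> total=1
Click 2 (3,4) count=2: revealed 1 new [(3,4)] -> total=2
Click 3 (0,5) count=0: revealed 5 new [(0,4) (0,5) (1,4) (1,5) (2,5)] -> total=7

Answer: 7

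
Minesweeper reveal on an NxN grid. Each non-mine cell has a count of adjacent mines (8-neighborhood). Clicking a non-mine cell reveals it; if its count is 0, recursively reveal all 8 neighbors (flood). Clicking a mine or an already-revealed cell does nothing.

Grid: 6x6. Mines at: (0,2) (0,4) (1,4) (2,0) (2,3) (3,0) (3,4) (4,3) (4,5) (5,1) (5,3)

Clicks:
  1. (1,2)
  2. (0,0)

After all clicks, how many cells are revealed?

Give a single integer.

Answer: 5

Derivation:
Click 1 (1,2) count=2: revealed 1 new [(1,2)] -> total=1
Click 2 (0,0) count=0: revealed 4 new [(0,0) (0,1) (1,0) (1,1)] -> total=5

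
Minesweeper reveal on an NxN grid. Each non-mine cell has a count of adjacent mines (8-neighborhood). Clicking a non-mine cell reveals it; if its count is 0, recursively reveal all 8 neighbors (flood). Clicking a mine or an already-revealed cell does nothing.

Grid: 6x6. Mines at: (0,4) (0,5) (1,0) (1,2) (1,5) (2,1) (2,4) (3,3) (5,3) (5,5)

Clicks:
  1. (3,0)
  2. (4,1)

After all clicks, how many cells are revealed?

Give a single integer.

Answer: 9

Derivation:
Click 1 (3,0) count=1: revealed 1 new [(3,0)] -> total=1
Click 2 (4,1) count=0: revealed 8 new [(3,1) (3,2) (4,0) (4,1) (4,2) (5,0) (5,1) (5,2)] -> total=9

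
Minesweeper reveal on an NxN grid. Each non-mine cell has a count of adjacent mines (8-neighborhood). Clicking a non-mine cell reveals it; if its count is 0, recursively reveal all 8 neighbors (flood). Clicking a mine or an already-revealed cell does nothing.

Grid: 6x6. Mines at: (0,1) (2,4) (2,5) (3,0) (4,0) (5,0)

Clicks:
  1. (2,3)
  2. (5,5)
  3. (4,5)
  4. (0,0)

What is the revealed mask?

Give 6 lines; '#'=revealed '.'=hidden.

Answer: #.....
.###..
.###..
.#####
.#####
.#####

Derivation:
Click 1 (2,3) count=1: revealed 1 new [(2,3)] -> total=1
Click 2 (5,5) count=0: revealed 20 new [(1,1) (1,2) (1,3) (2,1) (2,2) (3,1) (3,2) (3,3) (3,4) (3,5) (4,1) (4,2) (4,3) (4,4) (4,5) (5,1) (5,2) (5,3) (5,4) (5,5)] -> total=21
Click 3 (4,5) count=0: revealed 0 new [(none)] -> total=21
Click 4 (0,0) count=1: revealed 1 new [(0,0)] -> total=22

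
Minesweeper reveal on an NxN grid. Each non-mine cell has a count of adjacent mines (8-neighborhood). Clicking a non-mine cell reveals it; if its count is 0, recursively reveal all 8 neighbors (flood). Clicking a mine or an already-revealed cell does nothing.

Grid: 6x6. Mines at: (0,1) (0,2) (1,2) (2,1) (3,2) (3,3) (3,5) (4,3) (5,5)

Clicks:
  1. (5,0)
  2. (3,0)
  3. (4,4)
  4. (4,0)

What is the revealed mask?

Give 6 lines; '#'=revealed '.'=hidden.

Answer: ......
......
......
##....
###.#.
###...

Derivation:
Click 1 (5,0) count=0: revealed 8 new [(3,0) (3,1) (4,0) (4,1) (4,2) (5,0) (5,1) (5,2)] -> total=8
Click 2 (3,0) count=1: revealed 0 new [(none)] -> total=8
Click 3 (4,4) count=4: revealed 1 new [(4,4)] -> total=9
Click 4 (4,0) count=0: revealed 0 new [(none)] -> total=9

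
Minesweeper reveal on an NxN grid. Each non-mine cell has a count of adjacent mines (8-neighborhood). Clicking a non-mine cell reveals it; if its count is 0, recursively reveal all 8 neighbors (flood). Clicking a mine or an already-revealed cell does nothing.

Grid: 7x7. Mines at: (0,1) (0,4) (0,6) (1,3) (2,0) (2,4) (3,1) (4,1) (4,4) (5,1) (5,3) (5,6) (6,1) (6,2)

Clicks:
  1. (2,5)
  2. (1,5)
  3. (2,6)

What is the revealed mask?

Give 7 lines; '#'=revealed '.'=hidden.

Click 1 (2,5) count=1: revealed 1 new [(2,5)] -> total=1
Click 2 (1,5) count=3: revealed 1 new [(1,5)] -> total=2
Click 3 (2,6) count=0: revealed 6 new [(1,6) (2,6) (3,5) (3,6) (4,5) (4,6)] -> total=8

Answer: .......
.....##
.....##
.....##
.....##
.......
.......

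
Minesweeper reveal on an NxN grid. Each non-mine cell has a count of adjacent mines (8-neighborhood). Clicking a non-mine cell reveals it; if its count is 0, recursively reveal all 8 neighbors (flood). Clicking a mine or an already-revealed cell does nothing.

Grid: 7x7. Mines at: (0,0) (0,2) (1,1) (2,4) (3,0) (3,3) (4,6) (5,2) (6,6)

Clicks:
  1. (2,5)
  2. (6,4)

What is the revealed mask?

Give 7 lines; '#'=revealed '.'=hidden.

Answer: .......
.......
.....#.
.......
...###.
...###.
...###.

Derivation:
Click 1 (2,5) count=1: revealed 1 new [(2,5)] -> total=1
Click 2 (6,4) count=0: revealed 9 new [(4,3) (4,4) (4,5) (5,3) (5,4) (5,5) (6,3) (6,4) (6,5)] -> total=10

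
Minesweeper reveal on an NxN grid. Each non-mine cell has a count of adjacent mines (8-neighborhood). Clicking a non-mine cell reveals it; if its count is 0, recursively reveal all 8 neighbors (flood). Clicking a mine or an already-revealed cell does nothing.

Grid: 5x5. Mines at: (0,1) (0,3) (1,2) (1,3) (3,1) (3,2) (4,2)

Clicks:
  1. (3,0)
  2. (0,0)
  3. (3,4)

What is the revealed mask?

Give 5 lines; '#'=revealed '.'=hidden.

Click 1 (3,0) count=1: revealed 1 new [(3,0)] -> total=1
Click 2 (0,0) count=1: revealed 1 new [(0,0)] -> total=2
Click 3 (3,4) count=0: revealed 6 new [(2,3) (2,4) (3,3) (3,4) (4,3) (4,4)] -> total=8

Answer: #....
.....
...##
#..##
...##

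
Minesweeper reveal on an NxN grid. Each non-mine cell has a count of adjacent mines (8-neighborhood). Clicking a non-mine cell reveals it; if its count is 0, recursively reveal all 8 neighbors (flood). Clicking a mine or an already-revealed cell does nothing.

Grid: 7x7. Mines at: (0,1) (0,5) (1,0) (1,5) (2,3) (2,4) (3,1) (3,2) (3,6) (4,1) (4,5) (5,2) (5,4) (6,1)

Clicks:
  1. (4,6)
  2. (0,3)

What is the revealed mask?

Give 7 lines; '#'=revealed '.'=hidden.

Answer: ..###..
..###..
.......
.......
......#
.......
.......

Derivation:
Click 1 (4,6) count=2: revealed 1 new [(4,6)] -> total=1
Click 2 (0,3) count=0: revealed 6 new [(0,2) (0,3) (0,4) (1,2) (1,3) (1,4)] -> total=7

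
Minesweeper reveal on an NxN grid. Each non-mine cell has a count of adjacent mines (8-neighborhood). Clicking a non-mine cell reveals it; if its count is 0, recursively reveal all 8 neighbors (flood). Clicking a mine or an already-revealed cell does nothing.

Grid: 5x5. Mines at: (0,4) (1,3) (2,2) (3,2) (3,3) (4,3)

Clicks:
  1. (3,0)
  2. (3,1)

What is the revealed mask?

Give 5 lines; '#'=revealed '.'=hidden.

Click 1 (3,0) count=0: revealed 12 new [(0,0) (0,1) (0,2) (1,0) (1,1) (1,2) (2,0) (2,1) (3,0) (3,1) (4,0) (4,1)] -> total=12
Click 2 (3,1) count=2: revealed 0 new [(none)] -> total=12

Answer: ###..
###..
##...
##...
##...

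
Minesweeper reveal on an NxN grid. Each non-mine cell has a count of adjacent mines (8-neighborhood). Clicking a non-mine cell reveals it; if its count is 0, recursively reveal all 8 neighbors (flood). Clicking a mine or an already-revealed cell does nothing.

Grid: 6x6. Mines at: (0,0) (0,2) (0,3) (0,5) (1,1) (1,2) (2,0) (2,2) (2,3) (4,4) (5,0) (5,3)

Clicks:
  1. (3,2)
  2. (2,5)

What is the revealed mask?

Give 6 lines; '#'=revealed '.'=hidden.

Click 1 (3,2) count=2: revealed 1 new [(3,2)] -> total=1
Click 2 (2,5) count=0: revealed 6 new [(1,4) (1,5) (2,4) (2,5) (3,4) (3,5)] -> total=7

Answer: ......
....##
....##
..#.##
......
......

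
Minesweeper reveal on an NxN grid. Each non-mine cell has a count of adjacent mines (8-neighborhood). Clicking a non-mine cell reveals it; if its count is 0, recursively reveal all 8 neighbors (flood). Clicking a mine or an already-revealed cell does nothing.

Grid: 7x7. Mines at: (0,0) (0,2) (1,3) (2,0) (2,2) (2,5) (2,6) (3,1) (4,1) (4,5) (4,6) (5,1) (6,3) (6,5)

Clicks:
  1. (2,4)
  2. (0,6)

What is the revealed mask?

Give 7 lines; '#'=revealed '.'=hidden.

Answer: ....###
....###
....#..
.......
.......
.......
.......

Derivation:
Click 1 (2,4) count=2: revealed 1 new [(2,4)] -> total=1
Click 2 (0,6) count=0: revealed 6 new [(0,4) (0,5) (0,6) (1,4) (1,5) (1,6)] -> total=7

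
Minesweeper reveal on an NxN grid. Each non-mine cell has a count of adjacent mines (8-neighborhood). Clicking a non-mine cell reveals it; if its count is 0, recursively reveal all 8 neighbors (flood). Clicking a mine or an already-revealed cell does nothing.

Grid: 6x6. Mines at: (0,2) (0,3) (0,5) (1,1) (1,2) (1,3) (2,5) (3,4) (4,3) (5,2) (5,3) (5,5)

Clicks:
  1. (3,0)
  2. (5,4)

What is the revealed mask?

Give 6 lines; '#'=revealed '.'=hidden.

Answer: ......
......
###...
###...
###...
##..#.

Derivation:
Click 1 (3,0) count=0: revealed 11 new [(2,0) (2,1) (2,2) (3,0) (3,1) (3,2) (4,0) (4,1) (4,2) (5,0) (5,1)] -> total=11
Click 2 (5,4) count=3: revealed 1 new [(5,4)] -> total=12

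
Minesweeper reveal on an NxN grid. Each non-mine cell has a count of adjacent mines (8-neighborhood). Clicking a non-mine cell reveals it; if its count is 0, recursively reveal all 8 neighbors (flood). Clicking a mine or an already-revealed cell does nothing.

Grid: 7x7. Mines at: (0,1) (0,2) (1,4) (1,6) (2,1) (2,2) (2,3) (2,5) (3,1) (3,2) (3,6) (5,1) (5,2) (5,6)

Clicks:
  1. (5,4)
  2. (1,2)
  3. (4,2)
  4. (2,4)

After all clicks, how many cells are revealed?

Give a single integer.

Click 1 (5,4) count=0: revealed 12 new [(3,3) (3,4) (3,5) (4,3) (4,4) (4,5) (5,3) (5,4) (5,5) (6,3) (6,4) (6,5)] -> total=12
Click 2 (1,2) count=5: revealed 1 new [(1,2)] -> total=13
Click 3 (4,2) count=4: revealed 1 new [(4,2)] -> total=14
Click 4 (2,4) count=3: revealed 1 new [(2,4)] -> total=15

Answer: 15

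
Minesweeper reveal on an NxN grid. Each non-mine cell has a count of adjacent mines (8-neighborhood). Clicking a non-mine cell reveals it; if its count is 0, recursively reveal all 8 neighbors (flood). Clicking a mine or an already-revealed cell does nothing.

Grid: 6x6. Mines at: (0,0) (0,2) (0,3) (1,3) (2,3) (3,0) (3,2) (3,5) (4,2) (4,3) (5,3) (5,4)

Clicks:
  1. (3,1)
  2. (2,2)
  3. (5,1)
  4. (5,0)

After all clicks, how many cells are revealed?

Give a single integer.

Answer: 6

Derivation:
Click 1 (3,1) count=3: revealed 1 new [(3,1)] -> total=1
Click 2 (2,2) count=3: revealed 1 new [(2,2)] -> total=2
Click 3 (5,1) count=1: revealed 1 new [(5,1)] -> total=3
Click 4 (5,0) count=0: revealed 3 new [(4,0) (4,1) (5,0)] -> total=6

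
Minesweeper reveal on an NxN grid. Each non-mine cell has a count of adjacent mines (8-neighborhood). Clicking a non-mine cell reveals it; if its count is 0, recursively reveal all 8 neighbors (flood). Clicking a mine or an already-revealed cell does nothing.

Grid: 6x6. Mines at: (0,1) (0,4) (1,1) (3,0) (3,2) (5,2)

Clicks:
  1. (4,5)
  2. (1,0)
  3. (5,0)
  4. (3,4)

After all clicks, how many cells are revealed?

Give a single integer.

Click 1 (4,5) count=0: revealed 15 new [(1,3) (1,4) (1,5) (2,3) (2,4) (2,5) (3,3) (3,4) (3,5) (4,3) (4,4) (4,5) (5,3) (5,4) (5,5)] -> total=15
Click 2 (1,0) count=2: revealed 1 new [(1,0)] -> total=16
Click 3 (5,0) count=0: revealed 4 new [(4,0) (4,1) (5,0) (5,1)] -> total=20
Click 4 (3,4) count=0: revealed 0 new [(none)] -> total=20

Answer: 20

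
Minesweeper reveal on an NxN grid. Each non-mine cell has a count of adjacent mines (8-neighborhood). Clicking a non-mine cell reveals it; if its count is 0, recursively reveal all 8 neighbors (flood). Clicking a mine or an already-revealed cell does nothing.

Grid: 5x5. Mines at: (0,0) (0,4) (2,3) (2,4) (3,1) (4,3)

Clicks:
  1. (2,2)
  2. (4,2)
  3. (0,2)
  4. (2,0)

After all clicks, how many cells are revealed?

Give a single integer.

Click 1 (2,2) count=2: revealed 1 new [(2,2)] -> total=1
Click 2 (4,2) count=2: revealed 1 new [(4,2)] -> total=2
Click 3 (0,2) count=0: revealed 6 new [(0,1) (0,2) (0,3) (1,1) (1,2) (1,3)] -> total=8
Click 4 (2,0) count=1: revealed 1 new [(2,0)] -> total=9

Answer: 9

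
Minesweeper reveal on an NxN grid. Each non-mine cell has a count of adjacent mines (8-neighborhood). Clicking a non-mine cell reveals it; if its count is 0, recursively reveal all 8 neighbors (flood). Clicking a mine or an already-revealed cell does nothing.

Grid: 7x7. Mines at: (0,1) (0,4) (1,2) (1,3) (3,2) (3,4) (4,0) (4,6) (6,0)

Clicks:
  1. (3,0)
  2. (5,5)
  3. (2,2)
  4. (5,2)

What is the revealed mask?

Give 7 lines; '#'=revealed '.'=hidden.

Click 1 (3,0) count=1: revealed 1 new [(3,0)] -> total=1
Click 2 (5,5) count=1: revealed 1 new [(5,5)] -> total=2
Click 3 (2,2) count=3: revealed 1 new [(2,2)] -> total=3
Click 4 (5,2) count=0: revealed 16 new [(4,1) (4,2) (4,3) (4,4) (4,5) (5,1) (5,2) (5,3) (5,4) (5,6) (6,1) (6,2) (6,3) (6,4) (6,5) (6,6)] -> total=19

Answer: .......
.......
..#....
#......
.#####.
.######
.######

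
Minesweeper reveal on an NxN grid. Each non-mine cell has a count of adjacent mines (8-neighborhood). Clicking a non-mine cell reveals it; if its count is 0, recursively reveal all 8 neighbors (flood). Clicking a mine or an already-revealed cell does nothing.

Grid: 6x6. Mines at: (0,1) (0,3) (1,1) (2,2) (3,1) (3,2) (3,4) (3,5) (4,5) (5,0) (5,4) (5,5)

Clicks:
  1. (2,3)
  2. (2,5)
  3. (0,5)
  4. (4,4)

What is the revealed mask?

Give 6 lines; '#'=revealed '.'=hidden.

Answer: ....##
....##
...###
......
....#.
......

Derivation:
Click 1 (2,3) count=3: revealed 1 new [(2,3)] -> total=1
Click 2 (2,5) count=2: revealed 1 new [(2,5)] -> total=2
Click 3 (0,5) count=0: revealed 5 new [(0,4) (0,5) (1,4) (1,5) (2,4)] -> total=7
Click 4 (4,4) count=5: revealed 1 new [(4,4)] -> total=8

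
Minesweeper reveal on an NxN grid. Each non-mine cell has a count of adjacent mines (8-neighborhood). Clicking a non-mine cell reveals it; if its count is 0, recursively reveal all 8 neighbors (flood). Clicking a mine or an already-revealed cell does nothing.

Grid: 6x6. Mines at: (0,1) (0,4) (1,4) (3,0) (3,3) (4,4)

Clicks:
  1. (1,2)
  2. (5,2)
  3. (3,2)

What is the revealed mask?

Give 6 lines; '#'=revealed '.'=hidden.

Click 1 (1,2) count=1: revealed 1 new [(1,2)] -> total=1
Click 2 (5,2) count=0: revealed 8 new [(4,0) (4,1) (4,2) (4,3) (5,0) (5,1) (5,2) (5,3)] -> total=9
Click 3 (3,2) count=1: revealed 1 new [(3,2)] -> total=10

Answer: ......
..#...
......
..#...
####..
####..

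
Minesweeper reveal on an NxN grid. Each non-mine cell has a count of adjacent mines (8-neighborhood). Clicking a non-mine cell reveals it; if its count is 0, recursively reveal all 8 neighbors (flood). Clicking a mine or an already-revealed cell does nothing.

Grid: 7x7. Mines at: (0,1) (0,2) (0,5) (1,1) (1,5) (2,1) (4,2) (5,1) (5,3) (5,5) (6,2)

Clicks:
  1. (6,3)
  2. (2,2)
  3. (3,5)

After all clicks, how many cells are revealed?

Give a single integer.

Answer: 18

Derivation:
Click 1 (6,3) count=2: revealed 1 new [(6,3)] -> total=1
Click 2 (2,2) count=2: revealed 1 new [(2,2)] -> total=2
Click 3 (3,5) count=0: revealed 16 new [(1,2) (1,3) (1,4) (2,3) (2,4) (2,5) (2,6) (3,2) (3,3) (3,4) (3,5) (3,6) (4,3) (4,4) (4,5) (4,6)] -> total=18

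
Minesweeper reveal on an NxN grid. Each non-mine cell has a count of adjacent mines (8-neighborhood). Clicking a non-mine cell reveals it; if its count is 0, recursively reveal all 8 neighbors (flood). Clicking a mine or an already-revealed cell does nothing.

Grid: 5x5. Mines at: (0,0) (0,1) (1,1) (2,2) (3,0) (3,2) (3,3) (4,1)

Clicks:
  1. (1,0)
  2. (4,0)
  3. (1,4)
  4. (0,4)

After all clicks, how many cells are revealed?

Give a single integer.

Answer: 10

Derivation:
Click 1 (1,0) count=3: revealed 1 new [(1,0)] -> total=1
Click 2 (4,0) count=2: revealed 1 new [(4,0)] -> total=2
Click 3 (1,4) count=0: revealed 8 new [(0,2) (0,3) (0,4) (1,2) (1,3) (1,4) (2,3) (2,4)] -> total=10
Click 4 (0,4) count=0: revealed 0 new [(none)] -> total=10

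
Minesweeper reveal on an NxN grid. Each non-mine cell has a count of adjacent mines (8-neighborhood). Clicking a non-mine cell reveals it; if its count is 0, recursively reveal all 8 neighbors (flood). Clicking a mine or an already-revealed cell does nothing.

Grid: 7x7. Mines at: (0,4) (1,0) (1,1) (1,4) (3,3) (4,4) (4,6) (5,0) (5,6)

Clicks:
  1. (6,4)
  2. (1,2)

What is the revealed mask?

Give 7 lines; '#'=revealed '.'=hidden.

Click 1 (6,4) count=0: revealed 13 new [(4,1) (4,2) (4,3) (5,1) (5,2) (5,3) (5,4) (5,5) (6,1) (6,2) (6,3) (6,4) (6,5)] -> total=13
Click 2 (1,2) count=1: revealed 1 new [(1,2)] -> total=14

Answer: .......
..#....
.......
.......
.###...
.#####.
.#####.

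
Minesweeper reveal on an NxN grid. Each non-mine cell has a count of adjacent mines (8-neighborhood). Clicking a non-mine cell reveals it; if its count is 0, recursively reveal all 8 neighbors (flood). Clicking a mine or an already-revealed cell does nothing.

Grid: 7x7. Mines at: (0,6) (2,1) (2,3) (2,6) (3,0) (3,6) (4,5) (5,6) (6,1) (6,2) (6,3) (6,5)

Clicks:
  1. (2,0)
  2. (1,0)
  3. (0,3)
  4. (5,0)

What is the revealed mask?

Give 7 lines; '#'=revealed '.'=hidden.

Answer: ######.
######.
#......
.......
.......
#......
.......

Derivation:
Click 1 (2,0) count=2: revealed 1 new [(2,0)] -> total=1
Click 2 (1,0) count=1: revealed 1 new [(1,0)] -> total=2
Click 3 (0,3) count=0: revealed 11 new [(0,0) (0,1) (0,2) (0,3) (0,4) (0,5) (1,1) (1,2) (1,3) (1,4) (1,5)] -> total=13
Click 4 (5,0) count=1: revealed 1 new [(5,0)] -> total=14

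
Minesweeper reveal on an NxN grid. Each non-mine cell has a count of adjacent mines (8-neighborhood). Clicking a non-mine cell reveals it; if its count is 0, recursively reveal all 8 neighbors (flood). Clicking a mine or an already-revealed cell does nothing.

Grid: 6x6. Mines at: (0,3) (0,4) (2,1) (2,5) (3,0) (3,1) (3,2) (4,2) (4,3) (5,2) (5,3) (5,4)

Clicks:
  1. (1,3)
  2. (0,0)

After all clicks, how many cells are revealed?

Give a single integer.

Click 1 (1,3) count=2: revealed 1 new [(1,3)] -> total=1
Click 2 (0,0) count=0: revealed 6 new [(0,0) (0,1) (0,2) (1,0) (1,1) (1,2)] -> total=7

Answer: 7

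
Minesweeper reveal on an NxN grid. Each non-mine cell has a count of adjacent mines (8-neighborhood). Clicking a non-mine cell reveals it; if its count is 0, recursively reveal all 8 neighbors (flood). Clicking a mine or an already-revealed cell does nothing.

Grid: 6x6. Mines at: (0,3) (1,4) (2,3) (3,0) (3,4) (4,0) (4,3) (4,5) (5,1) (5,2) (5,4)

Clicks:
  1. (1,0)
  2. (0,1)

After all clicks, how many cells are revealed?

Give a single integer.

Answer: 9

Derivation:
Click 1 (1,0) count=0: revealed 9 new [(0,0) (0,1) (0,2) (1,0) (1,1) (1,2) (2,0) (2,1) (2,2)] -> total=9
Click 2 (0,1) count=0: revealed 0 new [(none)] -> total=9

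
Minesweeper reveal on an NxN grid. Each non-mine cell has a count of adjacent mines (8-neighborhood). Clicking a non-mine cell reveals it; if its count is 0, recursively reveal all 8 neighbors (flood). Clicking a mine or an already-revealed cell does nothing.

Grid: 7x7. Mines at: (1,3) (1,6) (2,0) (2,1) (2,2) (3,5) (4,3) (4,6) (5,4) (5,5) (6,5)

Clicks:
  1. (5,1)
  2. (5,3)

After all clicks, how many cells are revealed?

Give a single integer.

Click 1 (5,1) count=0: revealed 14 new [(3,0) (3,1) (3,2) (4,0) (4,1) (4,2) (5,0) (5,1) (5,2) (5,3) (6,0) (6,1) (6,2) (6,3)] -> total=14
Click 2 (5,3) count=2: revealed 0 new [(none)] -> total=14

Answer: 14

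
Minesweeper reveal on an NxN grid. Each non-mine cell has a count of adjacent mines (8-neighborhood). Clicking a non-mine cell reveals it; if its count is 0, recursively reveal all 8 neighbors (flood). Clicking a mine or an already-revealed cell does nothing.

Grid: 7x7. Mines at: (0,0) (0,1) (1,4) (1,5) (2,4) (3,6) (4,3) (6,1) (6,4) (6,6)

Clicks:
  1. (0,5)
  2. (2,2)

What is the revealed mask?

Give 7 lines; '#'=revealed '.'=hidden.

Click 1 (0,5) count=2: revealed 1 new [(0,5)] -> total=1
Click 2 (2,2) count=0: revealed 18 new [(1,0) (1,1) (1,2) (1,3) (2,0) (2,1) (2,2) (2,3) (3,0) (3,1) (3,2) (3,3) (4,0) (4,1) (4,2) (5,0) (5,1) (5,2)] -> total=19

Answer: .....#.
####...
####...
####...
###....
###....
.......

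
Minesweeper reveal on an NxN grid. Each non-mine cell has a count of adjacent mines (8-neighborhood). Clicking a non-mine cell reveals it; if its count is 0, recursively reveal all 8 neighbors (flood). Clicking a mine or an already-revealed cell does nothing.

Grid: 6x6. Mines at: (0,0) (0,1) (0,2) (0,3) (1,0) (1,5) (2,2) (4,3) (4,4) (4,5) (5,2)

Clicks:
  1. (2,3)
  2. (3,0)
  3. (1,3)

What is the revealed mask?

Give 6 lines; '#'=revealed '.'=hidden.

Click 1 (2,3) count=1: revealed 1 new [(2,3)] -> total=1
Click 2 (3,0) count=0: revealed 8 new [(2,0) (2,1) (3,0) (3,1) (4,0) (4,1) (5,0) (5,1)] -> total=9
Click 3 (1,3) count=3: revealed 1 new [(1,3)] -> total=10

Answer: ......
...#..
##.#..
##....
##....
##....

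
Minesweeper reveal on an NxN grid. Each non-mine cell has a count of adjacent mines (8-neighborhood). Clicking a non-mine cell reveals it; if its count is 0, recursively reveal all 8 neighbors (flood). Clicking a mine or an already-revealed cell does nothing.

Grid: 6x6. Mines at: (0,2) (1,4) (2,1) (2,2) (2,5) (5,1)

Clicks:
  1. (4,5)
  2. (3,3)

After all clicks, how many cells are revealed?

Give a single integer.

Click 1 (4,5) count=0: revealed 12 new [(3,2) (3,3) (3,4) (3,5) (4,2) (4,3) (4,4) (4,5) (5,2) (5,3) (5,4) (5,5)] -> total=12
Click 2 (3,3) count=1: revealed 0 new [(none)] -> total=12

Answer: 12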